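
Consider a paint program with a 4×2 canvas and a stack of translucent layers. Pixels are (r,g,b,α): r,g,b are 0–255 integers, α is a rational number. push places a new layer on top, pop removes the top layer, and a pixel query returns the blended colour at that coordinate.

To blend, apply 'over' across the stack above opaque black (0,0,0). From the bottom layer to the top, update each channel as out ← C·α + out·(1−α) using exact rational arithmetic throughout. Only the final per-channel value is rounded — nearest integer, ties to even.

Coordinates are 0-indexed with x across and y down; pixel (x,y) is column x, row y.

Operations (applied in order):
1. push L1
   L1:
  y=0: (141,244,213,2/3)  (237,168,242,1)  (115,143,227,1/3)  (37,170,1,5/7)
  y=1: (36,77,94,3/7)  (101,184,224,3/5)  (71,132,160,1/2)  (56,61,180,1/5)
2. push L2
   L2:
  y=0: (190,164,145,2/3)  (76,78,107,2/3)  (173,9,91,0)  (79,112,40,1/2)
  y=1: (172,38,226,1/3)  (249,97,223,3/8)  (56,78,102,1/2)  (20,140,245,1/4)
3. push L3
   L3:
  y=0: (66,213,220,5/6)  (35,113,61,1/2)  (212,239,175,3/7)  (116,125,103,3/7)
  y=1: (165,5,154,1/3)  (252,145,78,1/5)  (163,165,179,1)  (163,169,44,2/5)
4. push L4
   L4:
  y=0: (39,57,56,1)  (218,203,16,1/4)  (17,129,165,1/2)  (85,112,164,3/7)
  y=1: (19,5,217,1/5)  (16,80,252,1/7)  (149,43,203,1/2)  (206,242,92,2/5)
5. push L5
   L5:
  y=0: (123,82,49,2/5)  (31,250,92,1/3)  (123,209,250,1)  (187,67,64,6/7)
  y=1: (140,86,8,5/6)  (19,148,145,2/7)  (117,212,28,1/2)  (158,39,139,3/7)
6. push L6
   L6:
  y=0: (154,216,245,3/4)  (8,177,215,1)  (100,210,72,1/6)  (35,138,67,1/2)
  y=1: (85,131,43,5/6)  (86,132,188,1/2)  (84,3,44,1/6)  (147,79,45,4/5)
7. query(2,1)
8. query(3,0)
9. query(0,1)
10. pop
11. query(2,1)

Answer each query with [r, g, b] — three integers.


(2,1) stack=L1,L2,L3,L4,L5,L6; from [0,0,0]:
L1 α=1/2: [71/2, 66, 80]
L2 α=1/2: [183/4, 72, 91]
L3 α=1: [163, 165, 179]
L4 α=1/2: [156, 104, 191]
L5 α=1/2: [273/2, 158, 219/2]
L6 α=1/6: [511/4, 793/6, 1183/12]
= [128, 132, 99]

(3,0) stack=L1,L2,L3,L4,L5,L6; from [0,0,0]:
L1 α=5/7: [185/7, 850/7, 5/7]
L2 α=1/2: [369/7, 817/7, 285/14]
L3 α=3/7: [3912/49, 5893/49, 2733/49]
L4 α=3/7: [28143/343, 40036/343, 35040/343]
L5 α=6/7: [412989/2401, 177922/2401, 166752/2401]
L6 α=1/2: [248512/2401, 254630/2401, 327619/4802]
→ [104, 106, 68]

at x=0,y=1 over L1,L2,L3,L4,L5,L6:
after L1 α=3/7: [108/7, 33, 282/7]
after L2 α=1/3: [1420/21, 104/3, 2146/21]
after L3 α=1/3: [6305/63, 223/9, 7526/63]
after L4 α=1/5: [26417/315, 937/45, 8755/63]
after L5 α=5/6: [246917/1890, 20287/270, 11275/378]
after L6 α=5/6: [1050167/11340, 197137/1620, 92545/2268]
= [93, 122, 41]

query (2,1) [L1,L2,L3,L4,L5] — begin 0,0,0
after L1 α=1/2: [71/2, 66, 80]
after L2 α=1/2: [183/4, 72, 91]
after L3 α=1: [163, 165, 179]
after L4 α=1/2: [156, 104, 191]
after L5 α=1/2: [273/2, 158, 219/2]
→ [136, 158, 110]


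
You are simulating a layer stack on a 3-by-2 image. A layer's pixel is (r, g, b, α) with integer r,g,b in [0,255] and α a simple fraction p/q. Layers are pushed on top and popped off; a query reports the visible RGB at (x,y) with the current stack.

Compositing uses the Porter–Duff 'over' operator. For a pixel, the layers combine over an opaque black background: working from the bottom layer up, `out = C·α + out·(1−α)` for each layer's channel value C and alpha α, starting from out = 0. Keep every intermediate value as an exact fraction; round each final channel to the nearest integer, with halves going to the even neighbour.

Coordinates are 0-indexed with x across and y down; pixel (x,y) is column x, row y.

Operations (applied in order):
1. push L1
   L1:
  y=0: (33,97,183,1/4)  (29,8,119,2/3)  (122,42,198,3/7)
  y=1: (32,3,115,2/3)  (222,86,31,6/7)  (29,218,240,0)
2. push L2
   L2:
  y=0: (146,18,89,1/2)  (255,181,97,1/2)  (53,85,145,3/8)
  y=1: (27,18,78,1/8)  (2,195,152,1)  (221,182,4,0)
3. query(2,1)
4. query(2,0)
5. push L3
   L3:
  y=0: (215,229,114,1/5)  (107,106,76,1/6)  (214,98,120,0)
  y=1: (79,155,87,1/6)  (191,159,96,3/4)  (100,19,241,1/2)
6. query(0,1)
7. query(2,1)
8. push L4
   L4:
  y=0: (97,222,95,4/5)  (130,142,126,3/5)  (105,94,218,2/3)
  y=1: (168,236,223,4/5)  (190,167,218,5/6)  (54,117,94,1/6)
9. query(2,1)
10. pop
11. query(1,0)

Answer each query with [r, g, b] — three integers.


(2,1) stack=L1,L2; from [0,0,0]:
after L1 α=0: [0, 0, 0]
after L2 α=0: [0, 0, 0]
rounded: [0, 0, 0]

at x=2,y=0 over L1,L2:
after L1 α=3/7: [366/7, 18, 594/7]
after L2 α=3/8: [2943/56, 345/8, 6015/56]
= [53, 43, 107]

(0,1) stack=L1,L2,L3; from [0,0,0]:
after L1 α=2/3: [64/3, 2, 230/3]
after L2 α=1/8: [529/24, 4, 461/6]
after L3 α=1/6: [4541/144, 175/6, 2827/36]
= [32, 29, 79]

(2,1) stack=L1,L2,L3; from [0,0,0]:
+L1 (α=0) → [0, 0, 0]
+L2 (α=0) → [0, 0, 0]
+L3 (α=1/2) → [50, 19/2, 241/2]
→ [50, 10, 120]

(2,1) stack=L1,L2,L3,L4; from [0,0,0]:
after L1 α=0: [0, 0, 0]
after L2 α=0: [0, 0, 0]
after L3 α=1/2: [50, 19/2, 241/2]
after L4 α=1/6: [152/3, 329/12, 1393/12]
= [51, 27, 116]

query (1,0) [L1,L2,L3] — begin 0,0,0
+L1 (α=2/3) → [58/3, 16/3, 238/3]
+L2 (α=1/2) → [823/6, 559/6, 529/6]
+L3 (α=1/6) → [4757/36, 3431/36, 3101/36]
= [132, 95, 86]


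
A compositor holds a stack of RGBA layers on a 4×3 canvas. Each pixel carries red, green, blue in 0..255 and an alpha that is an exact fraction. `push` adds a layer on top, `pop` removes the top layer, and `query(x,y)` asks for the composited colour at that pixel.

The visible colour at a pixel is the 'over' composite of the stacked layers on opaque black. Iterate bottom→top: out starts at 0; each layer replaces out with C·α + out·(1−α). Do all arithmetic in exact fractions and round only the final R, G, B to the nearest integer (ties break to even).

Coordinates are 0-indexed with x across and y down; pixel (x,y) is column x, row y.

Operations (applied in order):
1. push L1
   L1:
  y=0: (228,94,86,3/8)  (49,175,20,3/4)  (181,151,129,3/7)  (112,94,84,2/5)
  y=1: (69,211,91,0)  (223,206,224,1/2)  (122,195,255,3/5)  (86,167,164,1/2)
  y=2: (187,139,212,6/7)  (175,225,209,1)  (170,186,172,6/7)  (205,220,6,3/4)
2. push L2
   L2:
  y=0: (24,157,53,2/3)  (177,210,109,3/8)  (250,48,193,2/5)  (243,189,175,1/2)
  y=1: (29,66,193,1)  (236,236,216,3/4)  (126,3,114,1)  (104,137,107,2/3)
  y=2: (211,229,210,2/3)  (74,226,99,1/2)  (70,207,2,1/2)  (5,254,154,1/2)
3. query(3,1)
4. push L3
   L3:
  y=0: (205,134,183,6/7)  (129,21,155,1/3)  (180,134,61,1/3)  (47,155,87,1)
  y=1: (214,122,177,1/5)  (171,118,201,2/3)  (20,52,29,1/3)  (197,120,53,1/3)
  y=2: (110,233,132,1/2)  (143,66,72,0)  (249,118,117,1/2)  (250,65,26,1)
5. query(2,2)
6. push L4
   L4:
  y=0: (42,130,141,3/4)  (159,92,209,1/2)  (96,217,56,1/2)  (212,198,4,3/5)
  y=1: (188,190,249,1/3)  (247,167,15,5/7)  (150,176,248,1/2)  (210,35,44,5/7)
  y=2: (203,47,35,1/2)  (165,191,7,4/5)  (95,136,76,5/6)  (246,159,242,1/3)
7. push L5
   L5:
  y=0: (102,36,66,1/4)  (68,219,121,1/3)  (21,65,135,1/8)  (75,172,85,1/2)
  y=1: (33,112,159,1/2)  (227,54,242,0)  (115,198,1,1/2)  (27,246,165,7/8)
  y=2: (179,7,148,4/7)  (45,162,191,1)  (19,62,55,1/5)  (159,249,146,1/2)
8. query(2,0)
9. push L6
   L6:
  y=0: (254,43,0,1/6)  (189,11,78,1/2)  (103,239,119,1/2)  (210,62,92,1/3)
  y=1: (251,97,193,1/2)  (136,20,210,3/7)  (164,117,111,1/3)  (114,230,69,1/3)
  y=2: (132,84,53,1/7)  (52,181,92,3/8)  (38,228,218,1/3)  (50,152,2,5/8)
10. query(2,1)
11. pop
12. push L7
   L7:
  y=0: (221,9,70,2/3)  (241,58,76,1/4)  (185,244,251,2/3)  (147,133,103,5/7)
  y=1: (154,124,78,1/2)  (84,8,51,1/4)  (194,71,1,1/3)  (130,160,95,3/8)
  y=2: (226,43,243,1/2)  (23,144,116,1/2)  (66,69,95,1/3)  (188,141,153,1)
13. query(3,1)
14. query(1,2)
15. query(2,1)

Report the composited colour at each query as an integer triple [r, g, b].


(3,1) stack=L1,L2; from [0,0,0]:
+L1 (α=1/2) → [43, 167/2, 82]
+L2 (α=2/3) → [251/3, 715/6, 296/3]
= [84, 119, 99]

(2,2) stack=L1,L2,L3; from [0,0,0]:
L1 α=6/7: [1020/7, 1116/7, 1032/7]
L2 α=1/2: [755/7, 2565/14, 523/7]
L3 α=1/2: [1249/7, 4217/28, 671/7]
→ [178, 151, 96]

at x=2,y=0 over L1,L2,L3,L4,L5:
L1 α=3/7: [543/7, 453/7, 387/7]
L2 α=2/5: [5129/35, 2031/35, 3863/35]
L3 α=1/3: [16558/105, 8752/105, 3287/35]
L4 α=1/2: [13319/105, 31537/210, 5247/70]
L5 α=1/8: [6817/60, 33487/240, 6597/80]
rounded: [114, 140, 82]

(2,1) stack=L1,L2,L3,L4,L5,L6; from [0,0,0]:
after L1 α=3/5: [366/5, 117, 153]
after L2 α=1: [126, 3, 114]
after L3 α=1/3: [272/3, 58/3, 257/3]
after L4 α=1/2: [361/3, 293/3, 1001/6]
after L5 α=1/2: [353/3, 887/6, 1007/12]
after L6 α=1/3: [1198/9, 1238/9, 1673/18]
= [133, 138, 93]

at x=3,y=1 over L1,L2,L3,L4,L5,L7:
+L1 (α=1/2) → [43, 167/2, 82]
+L2 (α=2/3) → [251/3, 715/6, 296/3]
+L3 (α=1/3) → [1093/9, 1075/9, 751/9]
+L4 (α=5/7) → [11636/63, 3725/63, 3482/63]
+L5 (α=7/8) → [23543/504, 112211/504, 76247/504]
+L7 (α=3/8) → [314275/4032, 802975/4032, 524875/4032]
rounded: [78, 199, 130]

(1,2) stack=L1,L2,L3,L4,L5,L7; from [0,0,0]:
L1 α=1: [175, 225, 209]
L2 α=1/2: [249/2, 451/2, 154]
L3 α=0: [249/2, 451/2, 154]
L4 α=4/5: [1569/10, 1979/10, 182/5]
L5 α=1: [45, 162, 191]
L7 α=1/2: [34, 153, 307/2]
→ [34, 153, 154]

(2,1) stack=L1,L2,L3,L4,L5,L7; from [0,0,0]:
L1 α=3/5: [366/5, 117, 153]
L2 α=1: [126, 3, 114]
L3 α=1/3: [272/3, 58/3, 257/3]
L4 α=1/2: [361/3, 293/3, 1001/6]
L5 α=1/2: [353/3, 887/6, 1007/12]
L7 α=1/3: [1288/9, 1100/9, 1013/18]
= [143, 122, 56]


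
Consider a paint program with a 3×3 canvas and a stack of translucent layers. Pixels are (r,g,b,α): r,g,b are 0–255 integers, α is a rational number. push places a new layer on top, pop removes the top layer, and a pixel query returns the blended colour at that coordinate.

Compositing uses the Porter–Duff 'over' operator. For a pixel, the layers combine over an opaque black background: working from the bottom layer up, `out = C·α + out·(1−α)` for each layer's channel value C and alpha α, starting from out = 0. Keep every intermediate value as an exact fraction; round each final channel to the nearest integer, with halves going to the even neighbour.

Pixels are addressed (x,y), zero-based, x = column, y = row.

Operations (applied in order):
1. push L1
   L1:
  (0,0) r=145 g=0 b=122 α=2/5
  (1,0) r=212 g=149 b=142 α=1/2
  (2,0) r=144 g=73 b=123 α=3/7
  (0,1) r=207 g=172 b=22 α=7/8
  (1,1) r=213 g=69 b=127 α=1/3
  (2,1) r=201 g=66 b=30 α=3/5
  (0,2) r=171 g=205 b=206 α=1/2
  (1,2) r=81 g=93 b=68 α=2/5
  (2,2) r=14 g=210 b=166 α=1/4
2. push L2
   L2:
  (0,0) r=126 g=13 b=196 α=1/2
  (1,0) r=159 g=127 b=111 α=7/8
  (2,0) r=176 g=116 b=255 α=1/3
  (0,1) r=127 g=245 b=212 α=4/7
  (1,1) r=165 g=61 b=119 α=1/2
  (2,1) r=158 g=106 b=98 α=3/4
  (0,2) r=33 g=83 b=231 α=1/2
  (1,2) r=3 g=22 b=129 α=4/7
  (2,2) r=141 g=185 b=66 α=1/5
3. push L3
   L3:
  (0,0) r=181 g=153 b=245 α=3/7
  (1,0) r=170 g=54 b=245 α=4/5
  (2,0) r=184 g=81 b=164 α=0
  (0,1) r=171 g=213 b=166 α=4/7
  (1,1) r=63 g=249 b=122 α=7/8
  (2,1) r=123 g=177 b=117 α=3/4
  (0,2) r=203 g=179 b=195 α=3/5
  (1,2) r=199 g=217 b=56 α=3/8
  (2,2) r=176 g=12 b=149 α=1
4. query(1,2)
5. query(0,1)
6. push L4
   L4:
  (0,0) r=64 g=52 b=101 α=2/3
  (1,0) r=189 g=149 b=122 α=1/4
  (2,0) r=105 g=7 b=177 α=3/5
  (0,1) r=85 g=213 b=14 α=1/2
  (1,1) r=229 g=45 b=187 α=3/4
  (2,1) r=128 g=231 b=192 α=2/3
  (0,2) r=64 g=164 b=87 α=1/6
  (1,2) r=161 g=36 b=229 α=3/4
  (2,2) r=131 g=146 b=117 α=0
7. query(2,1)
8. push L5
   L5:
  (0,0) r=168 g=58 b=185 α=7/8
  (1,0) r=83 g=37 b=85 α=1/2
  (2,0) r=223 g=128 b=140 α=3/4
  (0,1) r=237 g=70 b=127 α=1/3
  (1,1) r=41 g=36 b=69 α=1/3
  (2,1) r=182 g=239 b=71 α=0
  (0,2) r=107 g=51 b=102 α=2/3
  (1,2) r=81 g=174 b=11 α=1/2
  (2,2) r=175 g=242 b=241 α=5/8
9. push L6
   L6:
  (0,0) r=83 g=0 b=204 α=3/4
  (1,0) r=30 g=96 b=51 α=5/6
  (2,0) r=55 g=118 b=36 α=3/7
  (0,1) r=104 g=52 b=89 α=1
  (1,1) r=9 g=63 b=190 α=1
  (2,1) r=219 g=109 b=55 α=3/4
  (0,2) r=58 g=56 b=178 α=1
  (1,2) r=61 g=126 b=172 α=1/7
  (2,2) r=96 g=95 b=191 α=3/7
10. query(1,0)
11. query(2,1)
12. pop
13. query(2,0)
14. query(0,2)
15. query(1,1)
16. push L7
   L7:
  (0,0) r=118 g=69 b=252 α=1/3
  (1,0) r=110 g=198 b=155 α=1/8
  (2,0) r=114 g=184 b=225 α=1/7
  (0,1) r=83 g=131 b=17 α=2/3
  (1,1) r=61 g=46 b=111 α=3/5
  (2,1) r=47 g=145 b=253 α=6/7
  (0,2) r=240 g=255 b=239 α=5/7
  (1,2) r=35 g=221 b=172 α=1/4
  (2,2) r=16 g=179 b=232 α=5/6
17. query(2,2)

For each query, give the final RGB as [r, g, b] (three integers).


(1,2) stack=L1,L2,L3; from [0,0,0]:
+L1 (α=2/5) → [162/5, 186/5, 136/5]
+L2 (α=4/7) → [78/5, 998/35, 2988/35]
+L3 (α=3/8) → [675/8, 5555/56, 1041/14]
→ [84, 99, 74]

at x=0,y=1 over L1,L2,L3:
+L1 (α=7/8) → [1449/8, 301/2, 77/4]
+L2 (α=4/7) → [8411/56, 409/2, 3623/28]
+L3 (α=4/7) → [63537/392, 2931/14, 29461/196]
= [162, 209, 150]

(2,1) stack=L1,L2,L3,L4; from [0,0,0]:
L1 α=3/5: [603/5, 198/5, 18]
L2 α=3/4: [2973/20, 447/5, 78]
L3 α=3/4: [10353/80, 1551/10, 429/4]
L4 α=2/3: [30833/240, 2057/10, 655/4]
= [128, 206, 164]

at x=1,y=0 over L1,L2,L3,L4,L5,L6:
+L1 (α=1/2) → [106, 149/2, 71]
+L2 (α=7/8) → [1219/8, 1927/16, 106]
+L3 (α=4/5) → [6659/40, 5383/80, 1086/5]
+L4 (α=1/4) → [27537/160, 28069/320, 967/5]
+L5 (α=1/2) → [40817/320, 39909/640, 696/5]
+L6 (α=5/6) → [88817/1920, 115703/1280, 657/10]
= [46, 90, 66]

(2,1) stack=L1,L2,L3,L4,L5,L6; from [0,0,0]:
L1 α=3/5: [603/5, 198/5, 18]
L2 α=3/4: [2973/20, 447/5, 78]
L3 α=3/4: [10353/80, 1551/10, 429/4]
L4 α=2/3: [30833/240, 2057/10, 655/4]
L5 α=0: [30833/240, 2057/10, 655/4]
L6 α=3/4: [188513/960, 5327/40, 1315/16]
rounded: [196, 133, 82]

(2,0) stack=L1,L2,L3,L4,L5; from [0,0,0]:
L1 α=3/7: [432/7, 219/7, 369/7]
L2 α=1/3: [2096/21, 1250/21, 841/7]
L3 α=0: [2096/21, 1250/21, 841/7]
L4 α=3/5: [10807/105, 2941/105, 5399/35]
L5 α=3/4: [20263/105, 43261/420, 20099/140]
rounded: [193, 103, 144]

at x=0,y=2 over L1,L2,L3,L4,L5:
L1 α=1/2: [171/2, 205/2, 103]
L2 α=1/2: [237/4, 371/4, 167]
L3 α=3/5: [291/2, 289/2, 919/5]
L4 α=1/6: [1583/12, 591/4, 503/3]
L5 α=2/3: [4151/36, 333/4, 1115/9]
→ [115, 83, 124]

at x=1,y=1 over L1,L2,L3,L4,L5:
+L1 (α=1/3) → [71, 23, 127/3]
+L2 (α=1/2) → [118, 42, 242/3]
+L3 (α=7/8) → [559/8, 1785/8, 701/6]
+L4 (α=3/4) → [6055/32, 2865/32, 4067/24]
+L5 (α=1/3) → [2237/16, 1147/16, 4895/36]
rounded: [140, 72, 136]

(2,2) stack=L1,L2,L3,L4,L5,L7; from [0,0,0]:
+L1 (α=1/4) → [7/2, 105/2, 83/2]
+L2 (α=1/5) → [31, 79, 232/5]
+L3 (α=1) → [176, 12, 149]
+L4 (α=0) → [176, 12, 149]
+L5 (α=5/8) → [1403/8, 623/4, 413/2]
+L7 (α=5/6) → [681/16, 1401/8, 911/4]
→ [43, 175, 228]


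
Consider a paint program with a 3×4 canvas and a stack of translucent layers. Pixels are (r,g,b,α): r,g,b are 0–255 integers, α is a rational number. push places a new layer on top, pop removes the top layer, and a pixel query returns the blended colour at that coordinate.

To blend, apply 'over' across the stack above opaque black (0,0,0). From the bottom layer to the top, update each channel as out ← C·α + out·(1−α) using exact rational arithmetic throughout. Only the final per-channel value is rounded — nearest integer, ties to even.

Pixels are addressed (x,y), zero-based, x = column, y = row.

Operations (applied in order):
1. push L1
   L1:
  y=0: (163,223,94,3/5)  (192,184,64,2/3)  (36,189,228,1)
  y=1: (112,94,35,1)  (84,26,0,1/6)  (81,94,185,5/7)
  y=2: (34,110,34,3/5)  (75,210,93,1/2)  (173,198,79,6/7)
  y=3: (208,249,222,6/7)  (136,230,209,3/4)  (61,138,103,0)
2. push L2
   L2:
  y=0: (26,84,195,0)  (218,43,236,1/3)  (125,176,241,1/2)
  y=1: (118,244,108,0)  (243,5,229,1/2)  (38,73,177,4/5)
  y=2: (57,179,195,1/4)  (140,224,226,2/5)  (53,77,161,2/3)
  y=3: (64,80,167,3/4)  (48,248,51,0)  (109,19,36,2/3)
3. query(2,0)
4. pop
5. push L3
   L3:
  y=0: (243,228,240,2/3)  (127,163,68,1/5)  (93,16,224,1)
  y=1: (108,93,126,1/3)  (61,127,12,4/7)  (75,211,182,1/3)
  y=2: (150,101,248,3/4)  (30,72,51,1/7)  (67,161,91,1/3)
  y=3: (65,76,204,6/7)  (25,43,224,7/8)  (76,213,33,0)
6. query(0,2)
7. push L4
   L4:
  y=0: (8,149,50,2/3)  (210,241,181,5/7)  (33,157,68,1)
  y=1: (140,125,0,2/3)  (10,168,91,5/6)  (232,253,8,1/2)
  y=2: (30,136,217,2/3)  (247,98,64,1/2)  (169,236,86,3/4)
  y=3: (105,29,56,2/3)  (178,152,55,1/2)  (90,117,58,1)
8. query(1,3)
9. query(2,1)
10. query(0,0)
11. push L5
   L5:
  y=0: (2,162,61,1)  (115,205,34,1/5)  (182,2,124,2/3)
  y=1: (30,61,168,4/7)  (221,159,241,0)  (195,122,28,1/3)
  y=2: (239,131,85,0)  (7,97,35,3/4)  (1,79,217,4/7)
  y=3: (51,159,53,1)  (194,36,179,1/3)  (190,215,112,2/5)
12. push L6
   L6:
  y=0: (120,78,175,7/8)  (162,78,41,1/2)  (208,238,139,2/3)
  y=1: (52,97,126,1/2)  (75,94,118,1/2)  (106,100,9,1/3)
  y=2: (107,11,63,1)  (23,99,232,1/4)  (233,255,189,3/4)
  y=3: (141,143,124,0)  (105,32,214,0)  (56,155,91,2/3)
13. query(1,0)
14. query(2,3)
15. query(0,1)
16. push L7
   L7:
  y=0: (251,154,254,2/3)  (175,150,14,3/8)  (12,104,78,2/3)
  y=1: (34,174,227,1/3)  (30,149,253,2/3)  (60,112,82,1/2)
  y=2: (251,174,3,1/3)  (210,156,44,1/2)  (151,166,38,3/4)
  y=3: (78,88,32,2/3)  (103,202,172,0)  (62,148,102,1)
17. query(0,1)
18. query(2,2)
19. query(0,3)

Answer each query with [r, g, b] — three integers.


query (2,0) [L1,L2] — begin 0,0,0
L1 α=1: [36, 189, 228]
L2 α=1/2: [161/2, 365/2, 469/2]
rounded: [80, 182, 234]

(0,2) stack=L1,L3; from [0,0,0]:
L1 α=3/5: [102/5, 66, 102/5]
L3 α=3/4: [588/5, 369/4, 1911/10]
= [118, 92, 191]

(1,3) stack=L1,L3,L4; from [0,0,0]:
L1 α=3/4: [102, 345/2, 627/4]
L3 α=7/8: [277/8, 947/16, 6899/32]
L4 α=1/2: [1701/16, 3379/32, 8659/64]
rounded: [106, 106, 135]

at x=2,y=1 over L1,L3,L4:
+L1 (α=5/7) → [405/7, 470/7, 925/7]
+L3 (α=1/3) → [445/7, 2417/21, 3124/21]
+L4 (α=1/2) → [2069/14, 3865/21, 1646/21]
→ [148, 184, 78]

at x=0,y=0 over L1,L3,L4:
L1 α=3/5: [489/5, 669/5, 282/5]
L3 α=2/3: [973/5, 983/5, 894/5]
L4 α=2/3: [351/5, 2473/15, 1394/15]
→ [70, 165, 93]

at x=1,y=0 over L1,L3,L4,L5,L6:
L1 α=2/3: [128, 368/3, 128/3]
L3 α=1/5: [639/5, 1961/15, 716/15]
L4 α=5/7: [6528/35, 21997/105, 15007/105]
L5 α=1/5: [30137/175, 109513/525, 63598/525]
L6 α=1/2: [58487/350, 150463/1050, 85123/1050]
= [167, 143, 81]

at x=2,y=3 over L1,L3,L4,L5,L6:
+L1 (α=0) → [0, 0, 0]
+L3 (α=0) → [0, 0, 0]
+L4 (α=1) → [90, 117, 58]
+L5 (α=2/5) → [130, 781/5, 398/5]
+L6 (α=2/3) → [242/3, 777/5, 436/5]
= [81, 155, 87]

at x=0,y=1 over L1,L3,L4,L5,L6:
after L1 α=1: [112, 94, 35]
after L3 α=1/3: [332/3, 281/3, 196/3]
after L4 α=2/3: [1172/9, 1031/9, 196/9]
after L5 α=4/7: [1532/21, 1763/21, 316/3]
after L6 α=1/2: [1312/21, 1900/21, 347/3]
= [62, 90, 116]

(0,1) stack=L1,L3,L4,L5,L6,L7; from [0,0,0]:
after L1 α=1: [112, 94, 35]
after L3 α=1/3: [332/3, 281/3, 196/3]
after L4 α=2/3: [1172/9, 1031/9, 196/9]
after L5 α=4/7: [1532/21, 1763/21, 316/3]
after L6 α=1/2: [1312/21, 1900/21, 347/3]
after L7 α=1/3: [3338/63, 7454/63, 1375/9]
rounded: [53, 118, 153]

query (2,2) [L1,L3,L4,L5,L6,L7] — begin 0,0,0
L1 α=6/7: [1038/7, 1188/7, 474/7]
L3 α=1/3: [2545/21, 3503/21, 1585/21]
L4 α=3/4: [3298/21, 18371/84, 7003/84]
L5 α=4/7: [3326/49, 27219/196, 31307/196]
L6 α=3/4: [37577/196, 177159/784, 142439/784]
L7 α=3/4: [126365/784, 567591/3136, 231815/3136]
rounded: [161, 181, 74]

(0,3) stack=L1,L3,L4,L5,L6,L7; from [0,0,0]:
+L1 (α=6/7) → [1248/7, 1494/7, 1332/7]
+L3 (α=6/7) → [3978/49, 4686/49, 9900/49]
+L4 (α=2/3) → [4756/49, 7528/147, 15388/147]
+L5 (α=1) → [51, 159, 53]
+L6 (α=0) → [51, 159, 53]
+L7 (α=2/3) → [69, 335/3, 39]
rounded: [69, 112, 39]


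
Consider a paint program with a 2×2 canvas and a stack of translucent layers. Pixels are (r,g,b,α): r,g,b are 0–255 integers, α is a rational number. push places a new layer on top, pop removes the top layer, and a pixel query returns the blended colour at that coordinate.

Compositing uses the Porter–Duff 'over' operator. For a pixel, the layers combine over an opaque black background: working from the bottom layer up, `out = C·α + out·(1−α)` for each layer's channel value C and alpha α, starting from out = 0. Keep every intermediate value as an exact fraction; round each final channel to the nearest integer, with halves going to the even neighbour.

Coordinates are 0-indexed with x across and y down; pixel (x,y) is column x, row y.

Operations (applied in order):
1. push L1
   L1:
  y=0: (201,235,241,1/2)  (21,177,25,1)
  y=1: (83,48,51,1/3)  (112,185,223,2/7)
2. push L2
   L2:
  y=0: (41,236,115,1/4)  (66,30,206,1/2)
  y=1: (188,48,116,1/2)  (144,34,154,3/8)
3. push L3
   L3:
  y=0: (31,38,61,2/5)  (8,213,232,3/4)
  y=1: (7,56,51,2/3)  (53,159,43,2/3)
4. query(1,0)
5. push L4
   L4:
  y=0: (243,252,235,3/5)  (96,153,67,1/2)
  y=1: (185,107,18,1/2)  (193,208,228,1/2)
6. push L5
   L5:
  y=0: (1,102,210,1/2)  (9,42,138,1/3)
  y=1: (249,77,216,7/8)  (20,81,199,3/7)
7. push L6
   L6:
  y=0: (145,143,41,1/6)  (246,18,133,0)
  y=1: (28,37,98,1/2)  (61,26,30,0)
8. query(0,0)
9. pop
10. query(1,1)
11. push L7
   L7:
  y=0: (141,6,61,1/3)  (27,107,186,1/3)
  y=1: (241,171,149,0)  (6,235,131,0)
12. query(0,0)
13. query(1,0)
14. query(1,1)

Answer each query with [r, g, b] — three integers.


query (1,0) [L1,L2,L3] — begin 0,0,0
+L1 (α=1) → [21, 177, 25]
+L2 (α=1/2) → [87/2, 207/2, 231/2]
+L3 (α=3/4) → [135/8, 1485/8, 1623/8]
= [17, 186, 203]

at x=0,y=0 over L1,L2,L3,L4,L5,L6:
L1 α=1/2: [201/2, 235/2, 241/2]
L2 α=1/4: [685/8, 1177/8, 953/8]
L3 α=2/5: [2551/40, 4139/40, 767/8]
L4 α=3/5: [17131/100, 19259/100, 3587/20]
L5 α=1/2: [17231/200, 29459/200, 7787/40]
L6 α=1/6: [7677/80, 35179/240, 2705/16]
rounded: [96, 147, 169]

at x=1,y=1 over L1,L2,L3,L4,L5:
after L1 α=2/7: [32, 370/7, 446/7]
after L2 α=3/8: [74, 641/14, 683/7]
after L3 α=2/3: [60, 5093/42, 1285/21]
after L4 α=1/2: [253/2, 13829/84, 6073/42]
after L5 α=3/7: [566/7, 18932/147, 24683/147]
→ [81, 129, 168]

(0,0) stack=L1,L2,L3,L4,L5,L7; from [0,0,0]:
L1 α=1/2: [201/2, 235/2, 241/2]
L2 α=1/4: [685/8, 1177/8, 953/8]
L3 α=2/5: [2551/40, 4139/40, 767/8]
L4 α=3/5: [17131/100, 19259/100, 3587/20]
L5 α=1/2: [17231/200, 29459/200, 7787/40]
L7 α=1/3: [31331/300, 30059/300, 9007/60]
rounded: [104, 100, 150]

at x=1,y=0 over L1,L2,L3,L4,L5,L7:
after L1 α=1: [21, 177, 25]
after L2 α=1/2: [87/2, 207/2, 231/2]
after L3 α=3/4: [135/8, 1485/8, 1623/8]
after L4 α=1/2: [903/16, 2709/16, 2159/16]
after L5 α=1/3: [325/8, 1015/8, 3263/24]
after L7 α=1/3: [433/12, 481/4, 5495/36]
rounded: [36, 120, 153]

(1,1) stack=L1,L2,L3,L4,L5,L7; from [0,0,0]:
after L1 α=2/7: [32, 370/7, 446/7]
after L2 α=3/8: [74, 641/14, 683/7]
after L3 α=2/3: [60, 5093/42, 1285/21]
after L4 α=1/2: [253/2, 13829/84, 6073/42]
after L5 α=3/7: [566/7, 18932/147, 24683/147]
after L7 α=0: [566/7, 18932/147, 24683/147]
→ [81, 129, 168]


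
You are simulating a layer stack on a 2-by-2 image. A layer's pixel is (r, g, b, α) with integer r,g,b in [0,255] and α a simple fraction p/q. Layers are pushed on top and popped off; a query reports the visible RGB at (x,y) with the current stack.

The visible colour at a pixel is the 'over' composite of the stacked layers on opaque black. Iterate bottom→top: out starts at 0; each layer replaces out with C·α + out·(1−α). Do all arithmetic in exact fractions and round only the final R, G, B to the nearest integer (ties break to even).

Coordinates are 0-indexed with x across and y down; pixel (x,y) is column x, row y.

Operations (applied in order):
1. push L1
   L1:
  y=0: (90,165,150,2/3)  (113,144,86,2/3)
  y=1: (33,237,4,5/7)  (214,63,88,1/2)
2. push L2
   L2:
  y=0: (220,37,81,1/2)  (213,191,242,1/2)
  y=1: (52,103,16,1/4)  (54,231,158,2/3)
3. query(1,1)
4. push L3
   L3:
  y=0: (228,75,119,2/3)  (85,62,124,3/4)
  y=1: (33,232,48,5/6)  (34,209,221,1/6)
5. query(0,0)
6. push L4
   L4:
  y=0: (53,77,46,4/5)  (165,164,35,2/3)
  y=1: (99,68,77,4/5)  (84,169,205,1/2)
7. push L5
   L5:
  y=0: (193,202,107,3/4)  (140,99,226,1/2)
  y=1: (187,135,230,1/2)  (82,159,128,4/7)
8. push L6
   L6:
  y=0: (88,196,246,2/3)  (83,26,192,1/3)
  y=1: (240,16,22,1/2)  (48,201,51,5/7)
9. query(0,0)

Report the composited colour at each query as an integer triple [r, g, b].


(1,1) stack=L1,L2; from [0,0,0]:
L1 α=1/2: [107, 63/2, 44]
L2 α=2/3: [215/3, 329/2, 120]
→ [72, 164, 120]

(0,0) stack=L1,L2,L3; from [0,0,0]:
after L1 α=2/3: [60, 110, 100]
after L2 α=1/2: [140, 147/2, 181/2]
after L3 α=2/3: [596/3, 149/2, 219/2]
rounded: [199, 74, 110]

query (0,0) [L1,L2,L3,L4,L5,L6] — begin 0,0,0
L1 α=2/3: [60, 110, 100]
L2 α=1/2: [140, 147/2, 181/2]
L3 α=2/3: [596/3, 149/2, 219/2]
L4 α=4/5: [1232/15, 153/2, 587/10]
L5 α=3/4: [9917/60, 1365/8, 3797/40]
L6 α=2/3: [20477/180, 4501/24, 23477/120]
= [114, 188, 196]


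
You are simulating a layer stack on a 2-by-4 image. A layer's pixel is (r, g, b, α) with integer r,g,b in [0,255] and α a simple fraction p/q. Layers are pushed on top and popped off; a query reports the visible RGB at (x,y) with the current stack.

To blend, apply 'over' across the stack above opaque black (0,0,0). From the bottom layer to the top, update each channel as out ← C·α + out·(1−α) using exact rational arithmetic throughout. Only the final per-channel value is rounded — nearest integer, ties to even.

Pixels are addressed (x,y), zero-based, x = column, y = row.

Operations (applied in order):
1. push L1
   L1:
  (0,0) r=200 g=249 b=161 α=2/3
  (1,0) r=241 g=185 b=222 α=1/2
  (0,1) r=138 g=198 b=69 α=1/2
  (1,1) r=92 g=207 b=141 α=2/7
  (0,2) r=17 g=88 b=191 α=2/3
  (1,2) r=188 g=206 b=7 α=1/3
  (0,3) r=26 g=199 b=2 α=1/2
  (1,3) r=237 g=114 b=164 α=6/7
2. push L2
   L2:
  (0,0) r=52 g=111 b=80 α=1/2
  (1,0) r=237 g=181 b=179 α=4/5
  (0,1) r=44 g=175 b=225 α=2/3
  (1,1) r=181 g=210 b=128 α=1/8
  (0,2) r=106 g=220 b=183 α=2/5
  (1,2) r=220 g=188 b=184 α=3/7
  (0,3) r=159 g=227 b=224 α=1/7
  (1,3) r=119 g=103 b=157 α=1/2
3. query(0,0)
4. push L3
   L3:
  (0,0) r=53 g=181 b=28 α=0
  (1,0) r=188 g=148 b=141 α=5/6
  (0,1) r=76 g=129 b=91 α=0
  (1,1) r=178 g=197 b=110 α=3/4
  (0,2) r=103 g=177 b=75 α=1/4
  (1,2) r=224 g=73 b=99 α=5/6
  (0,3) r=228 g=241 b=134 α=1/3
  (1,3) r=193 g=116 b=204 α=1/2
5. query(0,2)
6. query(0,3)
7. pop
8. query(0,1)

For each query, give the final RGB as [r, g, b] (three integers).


(0,0) stack=L1,L2; from [0,0,0]:
L1 α=2/3: [400/3, 166, 322/3]
L2 α=1/2: [278/3, 277/2, 281/3]
= [93, 138, 94]

query (0,2) [L1,L2,L3] — begin 0,0,0
L1 α=2/3: [34/3, 176/3, 382/3]
L2 α=2/5: [246/5, 616/5, 748/5]
L3 α=1/4: [1253/20, 2733/20, 2619/20]
= [63, 137, 131]

at x=0,y=3 over L1,L2,L3:
after L1 α=1/2: [13, 199/2, 1]
after L2 α=1/7: [237/7, 824/7, 230/7]
after L3 α=1/3: [690/7, 3335/21, 466/7]
rounded: [99, 159, 67]

(0,1) stack=L1,L2; from [0,0,0]:
after L1 α=1/2: [69, 99, 69/2]
after L2 α=2/3: [157/3, 449/3, 323/2]
→ [52, 150, 162]


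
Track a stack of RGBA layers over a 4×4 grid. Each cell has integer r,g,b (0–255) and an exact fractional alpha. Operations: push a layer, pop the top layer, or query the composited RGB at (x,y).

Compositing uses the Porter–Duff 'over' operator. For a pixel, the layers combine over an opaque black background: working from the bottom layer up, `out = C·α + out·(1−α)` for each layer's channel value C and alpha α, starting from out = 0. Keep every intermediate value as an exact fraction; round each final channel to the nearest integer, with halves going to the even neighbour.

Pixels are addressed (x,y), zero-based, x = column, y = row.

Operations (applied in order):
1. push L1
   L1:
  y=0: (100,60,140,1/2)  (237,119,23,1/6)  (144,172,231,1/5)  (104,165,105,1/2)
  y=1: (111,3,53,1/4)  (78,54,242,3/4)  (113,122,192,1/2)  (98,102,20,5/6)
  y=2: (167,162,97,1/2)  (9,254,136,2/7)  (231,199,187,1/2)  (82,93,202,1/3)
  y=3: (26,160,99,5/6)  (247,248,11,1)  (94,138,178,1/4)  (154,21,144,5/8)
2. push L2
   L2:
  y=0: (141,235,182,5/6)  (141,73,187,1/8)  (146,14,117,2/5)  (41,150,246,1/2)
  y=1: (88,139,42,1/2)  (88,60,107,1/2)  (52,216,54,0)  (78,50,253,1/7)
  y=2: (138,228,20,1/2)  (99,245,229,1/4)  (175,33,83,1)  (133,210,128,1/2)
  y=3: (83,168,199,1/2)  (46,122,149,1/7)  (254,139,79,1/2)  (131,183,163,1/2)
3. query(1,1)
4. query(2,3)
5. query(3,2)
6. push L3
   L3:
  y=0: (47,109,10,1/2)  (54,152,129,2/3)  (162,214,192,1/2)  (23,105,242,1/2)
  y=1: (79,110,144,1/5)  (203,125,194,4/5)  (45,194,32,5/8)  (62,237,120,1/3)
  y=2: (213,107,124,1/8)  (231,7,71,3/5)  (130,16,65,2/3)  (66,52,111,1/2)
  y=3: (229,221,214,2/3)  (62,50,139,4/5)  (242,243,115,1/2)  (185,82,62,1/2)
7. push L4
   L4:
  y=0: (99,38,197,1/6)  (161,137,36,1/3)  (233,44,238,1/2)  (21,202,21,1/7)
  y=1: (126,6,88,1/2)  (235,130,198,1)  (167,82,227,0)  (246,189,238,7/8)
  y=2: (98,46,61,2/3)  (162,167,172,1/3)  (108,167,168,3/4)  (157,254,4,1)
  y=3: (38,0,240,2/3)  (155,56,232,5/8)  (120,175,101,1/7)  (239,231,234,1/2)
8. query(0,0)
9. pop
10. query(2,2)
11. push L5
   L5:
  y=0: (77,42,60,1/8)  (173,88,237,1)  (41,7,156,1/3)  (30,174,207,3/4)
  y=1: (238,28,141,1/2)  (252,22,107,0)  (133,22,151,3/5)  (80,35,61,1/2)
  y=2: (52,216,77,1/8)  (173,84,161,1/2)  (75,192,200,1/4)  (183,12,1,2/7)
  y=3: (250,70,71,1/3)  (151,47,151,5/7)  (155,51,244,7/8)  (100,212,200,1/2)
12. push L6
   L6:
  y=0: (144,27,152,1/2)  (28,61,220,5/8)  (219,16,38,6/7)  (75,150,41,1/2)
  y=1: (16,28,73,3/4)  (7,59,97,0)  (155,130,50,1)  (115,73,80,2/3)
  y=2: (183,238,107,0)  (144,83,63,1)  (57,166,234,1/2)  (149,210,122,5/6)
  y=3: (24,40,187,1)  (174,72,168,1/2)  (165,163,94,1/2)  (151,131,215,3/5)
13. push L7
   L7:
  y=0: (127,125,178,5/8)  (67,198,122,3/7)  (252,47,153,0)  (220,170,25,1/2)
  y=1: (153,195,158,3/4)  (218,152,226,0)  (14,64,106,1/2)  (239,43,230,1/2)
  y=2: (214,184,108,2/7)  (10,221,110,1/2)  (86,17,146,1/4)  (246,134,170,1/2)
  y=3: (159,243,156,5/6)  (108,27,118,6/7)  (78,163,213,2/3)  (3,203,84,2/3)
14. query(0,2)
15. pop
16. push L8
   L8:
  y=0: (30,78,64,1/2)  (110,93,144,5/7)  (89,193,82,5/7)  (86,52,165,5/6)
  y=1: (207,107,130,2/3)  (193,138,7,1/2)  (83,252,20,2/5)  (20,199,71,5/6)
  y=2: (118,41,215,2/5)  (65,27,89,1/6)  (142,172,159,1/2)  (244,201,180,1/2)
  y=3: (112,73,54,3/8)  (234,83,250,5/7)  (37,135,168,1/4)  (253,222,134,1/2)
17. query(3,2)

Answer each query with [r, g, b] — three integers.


(1,1) stack=L1,L2; from [0,0,0]:
after L1 α=3/4: [117/2, 81/2, 363/2]
after L2 α=1/2: [293/4, 201/4, 577/4]
rounded: [73, 50, 144]

at x=2,y=3 over L1,L2:
L1 α=1/4: [47/2, 69/2, 89/2]
L2 α=1/2: [555/4, 347/4, 247/4]
→ [139, 87, 62]

query (3,2) [L1,L2] — begin 0,0,0
L1 α=1/3: [82/3, 31, 202/3]
L2 α=1/2: [481/6, 241/2, 293/3]
= [80, 120, 98]

at x=0,y=0 over L1,L2,L3,L4:
after L1 α=1/2: [50, 30, 70]
after L2 α=5/6: [755/6, 1205/6, 490/3]
after L3 α=1/2: [1037/12, 1859/12, 260/3]
after L4 α=1/6: [6373/72, 9751/72, 1891/18]
rounded: [89, 135, 105]

at x=2,y=2 over L1,L2,L3:
L1 α=1/2: [231/2, 199/2, 187/2]
L2 α=1: [175, 33, 83]
L3 α=2/3: [145, 65/3, 71]
= [145, 22, 71]

(0,2) stack=L1,L2,L3,L5,L6,L7; from [0,0,0]:
after L1 α=1/2: [167/2, 81, 97/2]
after L2 α=1/2: [443/4, 309/2, 137/4]
after L3 α=1/8: [3953/32, 2377/16, 1455/32]
after L5 α=1/8: [29335/256, 20095/128, 12649/256]
after L6 α=0: [29335/256, 20095/128, 12649/256]
after L7 α=2/7: [256243/1792, 147579/896, 118541/1792]
rounded: [143, 165, 66]

at x=3,y=2 over L1,L2,L3,L5,L6,L8:
L1 α=1/3: [82/3, 31, 202/3]
L2 α=1/2: [481/6, 241/2, 293/3]
L3 α=1/2: [877/12, 345/4, 313/3]
L5 α=2/7: [8777/84, 1821/28, 1571/21]
L6 α=5/6: [71357/504, 10407/56, 14381/126]
L8 α=1/2: [194333/1008, 21663/112, 37061/252]
→ [193, 193, 147]


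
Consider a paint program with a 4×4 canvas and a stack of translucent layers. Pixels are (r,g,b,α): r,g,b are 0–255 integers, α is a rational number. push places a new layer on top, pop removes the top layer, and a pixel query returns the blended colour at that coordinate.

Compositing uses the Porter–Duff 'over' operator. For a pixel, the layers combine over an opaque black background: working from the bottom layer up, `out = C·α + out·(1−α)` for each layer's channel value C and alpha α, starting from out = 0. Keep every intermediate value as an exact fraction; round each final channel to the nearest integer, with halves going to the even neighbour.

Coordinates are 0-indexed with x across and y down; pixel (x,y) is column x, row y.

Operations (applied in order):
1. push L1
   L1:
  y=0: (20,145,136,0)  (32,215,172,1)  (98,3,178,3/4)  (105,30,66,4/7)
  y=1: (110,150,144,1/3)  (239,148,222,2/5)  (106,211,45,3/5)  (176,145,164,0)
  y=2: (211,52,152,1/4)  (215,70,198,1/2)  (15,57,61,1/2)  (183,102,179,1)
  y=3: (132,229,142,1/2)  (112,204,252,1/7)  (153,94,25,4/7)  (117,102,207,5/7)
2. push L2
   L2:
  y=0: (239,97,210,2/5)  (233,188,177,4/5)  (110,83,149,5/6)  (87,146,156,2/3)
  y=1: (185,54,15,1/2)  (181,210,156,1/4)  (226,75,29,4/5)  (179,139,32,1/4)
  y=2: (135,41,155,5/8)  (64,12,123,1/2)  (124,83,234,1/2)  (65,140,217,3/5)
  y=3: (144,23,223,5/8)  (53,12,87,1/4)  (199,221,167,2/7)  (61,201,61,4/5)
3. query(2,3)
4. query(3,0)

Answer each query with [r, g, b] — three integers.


(2,3) stack=L1,L2; from [0,0,0]:
after L1 α=4/7: [612/7, 376/7, 100/7]
after L2 α=2/7: [5846/49, 4974/49, 2838/49]
rounded: [119, 102, 58]

(3,0) stack=L1,L2; from [0,0,0]:
after L1 α=4/7: [60, 120/7, 264/7]
after L2 α=2/3: [78, 2164/21, 816/7]
= [78, 103, 117]


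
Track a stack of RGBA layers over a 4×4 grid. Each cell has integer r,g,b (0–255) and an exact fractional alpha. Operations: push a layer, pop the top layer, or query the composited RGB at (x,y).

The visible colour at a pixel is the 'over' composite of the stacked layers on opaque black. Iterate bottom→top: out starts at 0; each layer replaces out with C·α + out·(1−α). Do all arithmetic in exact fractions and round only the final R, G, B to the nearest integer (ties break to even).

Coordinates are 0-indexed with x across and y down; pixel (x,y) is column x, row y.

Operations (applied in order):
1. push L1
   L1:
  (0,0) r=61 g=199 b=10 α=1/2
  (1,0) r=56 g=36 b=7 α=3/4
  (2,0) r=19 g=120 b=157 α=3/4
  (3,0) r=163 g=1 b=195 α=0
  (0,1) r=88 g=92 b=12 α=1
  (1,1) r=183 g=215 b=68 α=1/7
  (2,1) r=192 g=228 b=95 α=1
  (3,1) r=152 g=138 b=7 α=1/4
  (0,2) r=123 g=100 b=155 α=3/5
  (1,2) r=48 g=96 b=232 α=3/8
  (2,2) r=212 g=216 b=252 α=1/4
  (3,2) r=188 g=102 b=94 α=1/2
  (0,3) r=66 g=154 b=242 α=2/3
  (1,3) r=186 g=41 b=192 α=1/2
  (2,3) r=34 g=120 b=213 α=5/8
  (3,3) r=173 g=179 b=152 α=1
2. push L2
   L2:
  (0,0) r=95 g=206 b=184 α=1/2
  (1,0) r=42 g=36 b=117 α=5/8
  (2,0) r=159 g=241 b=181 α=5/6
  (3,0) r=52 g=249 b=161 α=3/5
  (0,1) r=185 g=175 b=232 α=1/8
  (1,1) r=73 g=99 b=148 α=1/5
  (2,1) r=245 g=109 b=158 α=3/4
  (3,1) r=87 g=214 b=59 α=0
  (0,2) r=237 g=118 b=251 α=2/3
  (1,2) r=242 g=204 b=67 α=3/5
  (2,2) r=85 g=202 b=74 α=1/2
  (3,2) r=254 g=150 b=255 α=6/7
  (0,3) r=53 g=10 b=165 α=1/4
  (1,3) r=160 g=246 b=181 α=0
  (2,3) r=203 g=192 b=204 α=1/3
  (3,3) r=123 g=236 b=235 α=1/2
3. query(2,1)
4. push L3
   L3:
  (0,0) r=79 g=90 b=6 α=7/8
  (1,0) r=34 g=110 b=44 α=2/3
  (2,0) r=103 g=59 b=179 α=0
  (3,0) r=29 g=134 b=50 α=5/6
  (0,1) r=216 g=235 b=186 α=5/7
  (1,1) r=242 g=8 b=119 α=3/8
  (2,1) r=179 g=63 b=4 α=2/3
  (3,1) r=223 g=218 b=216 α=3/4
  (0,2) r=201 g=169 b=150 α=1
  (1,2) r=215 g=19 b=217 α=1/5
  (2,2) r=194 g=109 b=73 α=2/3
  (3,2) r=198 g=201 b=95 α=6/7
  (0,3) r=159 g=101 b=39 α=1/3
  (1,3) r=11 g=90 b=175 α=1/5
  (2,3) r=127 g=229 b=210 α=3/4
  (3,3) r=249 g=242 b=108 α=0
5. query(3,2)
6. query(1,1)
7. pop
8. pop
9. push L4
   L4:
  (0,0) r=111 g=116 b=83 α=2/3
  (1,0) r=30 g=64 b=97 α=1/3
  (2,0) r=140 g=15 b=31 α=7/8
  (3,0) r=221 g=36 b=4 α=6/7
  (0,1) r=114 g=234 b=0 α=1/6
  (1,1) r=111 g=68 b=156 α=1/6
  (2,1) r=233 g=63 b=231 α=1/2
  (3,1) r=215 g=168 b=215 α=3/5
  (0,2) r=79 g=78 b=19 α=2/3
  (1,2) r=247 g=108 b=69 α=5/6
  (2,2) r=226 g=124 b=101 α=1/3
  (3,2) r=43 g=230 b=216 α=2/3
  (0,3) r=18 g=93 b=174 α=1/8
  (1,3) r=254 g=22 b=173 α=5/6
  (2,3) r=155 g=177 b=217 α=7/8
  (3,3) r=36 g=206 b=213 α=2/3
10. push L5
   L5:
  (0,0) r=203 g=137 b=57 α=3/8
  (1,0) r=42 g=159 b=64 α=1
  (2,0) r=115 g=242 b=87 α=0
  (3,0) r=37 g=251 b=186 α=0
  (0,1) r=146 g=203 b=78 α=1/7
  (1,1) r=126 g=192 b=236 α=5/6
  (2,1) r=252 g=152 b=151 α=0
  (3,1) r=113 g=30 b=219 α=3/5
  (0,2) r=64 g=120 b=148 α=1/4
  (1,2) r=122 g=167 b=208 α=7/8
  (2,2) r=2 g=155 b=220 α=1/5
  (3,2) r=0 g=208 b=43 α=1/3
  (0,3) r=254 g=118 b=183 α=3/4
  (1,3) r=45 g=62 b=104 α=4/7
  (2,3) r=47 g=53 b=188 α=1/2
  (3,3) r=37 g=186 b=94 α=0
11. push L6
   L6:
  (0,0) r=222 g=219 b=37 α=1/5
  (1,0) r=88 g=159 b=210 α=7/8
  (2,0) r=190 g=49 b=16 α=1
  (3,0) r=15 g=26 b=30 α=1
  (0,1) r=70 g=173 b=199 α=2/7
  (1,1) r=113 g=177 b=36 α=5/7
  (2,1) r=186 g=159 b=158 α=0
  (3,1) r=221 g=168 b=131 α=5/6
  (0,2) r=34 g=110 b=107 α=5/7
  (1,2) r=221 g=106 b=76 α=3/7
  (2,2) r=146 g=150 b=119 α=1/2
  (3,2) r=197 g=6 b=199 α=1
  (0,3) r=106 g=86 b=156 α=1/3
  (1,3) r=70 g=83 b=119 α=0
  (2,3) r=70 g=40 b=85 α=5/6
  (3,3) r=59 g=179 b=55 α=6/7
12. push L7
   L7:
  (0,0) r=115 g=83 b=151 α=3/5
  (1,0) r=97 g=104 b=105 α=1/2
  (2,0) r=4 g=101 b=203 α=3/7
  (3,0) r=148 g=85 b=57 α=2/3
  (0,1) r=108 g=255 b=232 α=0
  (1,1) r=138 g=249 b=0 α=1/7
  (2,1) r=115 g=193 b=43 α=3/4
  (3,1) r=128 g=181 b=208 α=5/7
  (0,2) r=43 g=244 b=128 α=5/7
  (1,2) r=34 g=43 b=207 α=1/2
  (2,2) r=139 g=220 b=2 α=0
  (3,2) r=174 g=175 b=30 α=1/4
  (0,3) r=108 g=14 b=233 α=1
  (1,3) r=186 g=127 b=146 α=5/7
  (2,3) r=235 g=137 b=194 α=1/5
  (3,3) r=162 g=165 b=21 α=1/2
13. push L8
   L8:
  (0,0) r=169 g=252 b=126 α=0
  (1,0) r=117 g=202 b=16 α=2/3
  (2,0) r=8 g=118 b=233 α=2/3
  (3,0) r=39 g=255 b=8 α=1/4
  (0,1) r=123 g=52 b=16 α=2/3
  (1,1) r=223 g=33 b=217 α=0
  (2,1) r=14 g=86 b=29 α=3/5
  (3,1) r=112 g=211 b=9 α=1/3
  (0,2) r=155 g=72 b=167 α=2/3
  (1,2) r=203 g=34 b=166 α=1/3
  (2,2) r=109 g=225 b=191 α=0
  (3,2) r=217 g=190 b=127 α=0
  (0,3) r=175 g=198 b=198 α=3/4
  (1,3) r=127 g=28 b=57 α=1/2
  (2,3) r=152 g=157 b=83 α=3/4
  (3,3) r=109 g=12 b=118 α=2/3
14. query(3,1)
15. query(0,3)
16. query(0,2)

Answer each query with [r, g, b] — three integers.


at x=2,y=1 over L1,L2:
L1 α=1: [192, 228, 95]
L2 α=3/4: [927/4, 555/4, 569/4]
→ [232, 139, 142]

at x=3,y=2 over L1,L2,L3:
L1 α=1/2: [94, 51, 47]
L2 α=6/7: [1618/7, 951/7, 1577/7]
L3 α=6/7: [9934/49, 9393/49, 5567/49]
rounded: [203, 192, 114]

at x=1,y=1 over L1,L2,L3:
+L1 (α=1/7) → [183/7, 215/7, 68/7]
+L2 (α=1/5) → [1243/35, 1553/35, 1308/35]
+L3 (α=3/8) → [6325/56, 1721/56, 3807/56]
→ [113, 31, 68]

(3,1) stack=L1,L4,L5,L6,L7,L8; from [0,0,0]:
after L1 α=1/4: [38, 69/2, 7/4]
after L4 α=3/5: [721/5, 573/5, 1297/10]
after L5 α=3/5: [3137/25, 1596/25, 4582/25]
after L6 α=5/6: [5127/25, 3766/25, 20957/150]
after L7 α=5/7: [26254/175, 30157/175, 98957/525]
after L8 α=1/3: [24036/175, 32413/175, 202639/1575]
rounded: [137, 185, 129]

at x=0,y=3 over L1,L4,L5,L6,L7,L8:
+L1 (α=2/3) → [44, 308/3, 484/3]
+L4 (α=1/8) → [163/4, 2435/24, 1955/12]
+L5 (α=3/4) → [3211/16, 10931/96, 8543/48]
+L6 (α=1/3) → [1353/8, 15059/144, 12287/72]
+L7 (α=1) → [108, 14, 233]
+L8 (α=3/4) → [633/4, 152, 827/4]
= [158, 152, 207]

at x=0,y=2 over L1,L4,L5,L6,L7,L8:
L1 α=3/5: [369/5, 60, 93]
L4 α=2/3: [1159/15, 72, 131/3]
L5 α=1/4: [1479/20, 84, 279/4]
L6 α=5/7: [3179/70, 718/7, 1349/14]
L7 α=5/7: [10704/245, 9976/49, 5829/49]
L8 α=2/3: [86654/735, 17032/147, 22195/147]
= [118, 116, 151]


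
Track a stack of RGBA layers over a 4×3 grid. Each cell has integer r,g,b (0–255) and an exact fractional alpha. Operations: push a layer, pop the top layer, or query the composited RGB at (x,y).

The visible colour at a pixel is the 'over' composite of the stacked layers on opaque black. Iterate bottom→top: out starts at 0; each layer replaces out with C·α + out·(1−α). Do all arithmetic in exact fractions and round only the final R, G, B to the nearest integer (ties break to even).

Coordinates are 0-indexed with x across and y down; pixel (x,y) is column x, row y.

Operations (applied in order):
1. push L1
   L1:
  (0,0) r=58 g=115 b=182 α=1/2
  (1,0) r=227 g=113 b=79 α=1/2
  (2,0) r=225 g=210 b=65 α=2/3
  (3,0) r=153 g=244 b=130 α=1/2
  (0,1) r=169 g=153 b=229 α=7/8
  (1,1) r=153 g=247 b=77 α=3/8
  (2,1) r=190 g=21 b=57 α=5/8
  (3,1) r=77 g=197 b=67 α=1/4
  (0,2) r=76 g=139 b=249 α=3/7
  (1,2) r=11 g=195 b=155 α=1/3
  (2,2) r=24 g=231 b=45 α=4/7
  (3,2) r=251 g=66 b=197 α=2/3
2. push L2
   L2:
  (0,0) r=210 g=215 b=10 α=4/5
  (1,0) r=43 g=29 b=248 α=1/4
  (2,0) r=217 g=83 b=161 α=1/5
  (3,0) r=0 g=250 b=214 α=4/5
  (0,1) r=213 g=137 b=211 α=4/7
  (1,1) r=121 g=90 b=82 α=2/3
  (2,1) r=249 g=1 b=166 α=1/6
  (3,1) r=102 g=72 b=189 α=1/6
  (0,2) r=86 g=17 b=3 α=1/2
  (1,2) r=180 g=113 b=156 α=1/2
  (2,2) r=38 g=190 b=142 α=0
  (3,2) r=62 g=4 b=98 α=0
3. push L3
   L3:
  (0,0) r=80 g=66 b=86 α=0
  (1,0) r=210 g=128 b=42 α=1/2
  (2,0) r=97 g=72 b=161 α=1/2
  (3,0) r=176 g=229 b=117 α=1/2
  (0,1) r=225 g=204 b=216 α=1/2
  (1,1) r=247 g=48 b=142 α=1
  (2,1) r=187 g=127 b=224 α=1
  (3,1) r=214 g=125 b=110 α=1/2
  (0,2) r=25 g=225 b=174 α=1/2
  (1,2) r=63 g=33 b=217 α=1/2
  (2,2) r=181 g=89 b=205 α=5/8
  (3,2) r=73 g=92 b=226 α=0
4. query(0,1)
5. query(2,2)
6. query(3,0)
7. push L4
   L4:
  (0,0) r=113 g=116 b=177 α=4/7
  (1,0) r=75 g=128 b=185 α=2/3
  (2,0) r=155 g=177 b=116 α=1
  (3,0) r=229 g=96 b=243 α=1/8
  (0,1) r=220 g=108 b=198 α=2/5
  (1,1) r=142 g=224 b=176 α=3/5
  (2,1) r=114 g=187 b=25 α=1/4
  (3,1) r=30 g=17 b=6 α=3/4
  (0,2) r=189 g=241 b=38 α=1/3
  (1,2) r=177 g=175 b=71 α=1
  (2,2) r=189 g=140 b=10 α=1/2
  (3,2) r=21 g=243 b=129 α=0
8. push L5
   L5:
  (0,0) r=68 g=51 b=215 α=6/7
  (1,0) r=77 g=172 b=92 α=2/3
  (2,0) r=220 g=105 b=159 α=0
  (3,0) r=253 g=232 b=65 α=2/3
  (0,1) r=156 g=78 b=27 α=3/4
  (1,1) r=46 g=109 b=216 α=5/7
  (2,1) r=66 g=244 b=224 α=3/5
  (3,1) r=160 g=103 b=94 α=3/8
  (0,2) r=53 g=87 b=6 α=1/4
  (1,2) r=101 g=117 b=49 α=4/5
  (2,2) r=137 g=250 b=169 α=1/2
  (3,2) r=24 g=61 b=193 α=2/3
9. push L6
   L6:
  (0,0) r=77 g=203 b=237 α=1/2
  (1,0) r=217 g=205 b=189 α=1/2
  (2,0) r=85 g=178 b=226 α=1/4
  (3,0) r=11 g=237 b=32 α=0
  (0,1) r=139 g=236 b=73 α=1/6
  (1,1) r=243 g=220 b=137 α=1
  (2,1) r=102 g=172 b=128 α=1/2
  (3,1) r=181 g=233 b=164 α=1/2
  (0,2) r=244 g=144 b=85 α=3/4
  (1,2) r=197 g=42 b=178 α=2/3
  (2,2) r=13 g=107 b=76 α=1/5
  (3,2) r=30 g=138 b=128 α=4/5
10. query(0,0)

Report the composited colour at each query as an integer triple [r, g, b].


query (0,1) [L1,L2,L3] — begin 0,0,0
after L1 α=7/8: [1183/8, 1071/8, 1603/8]
after L2 α=4/7: [10365/56, 7597/56, 11561/56]
after L3 α=1/2: [22965/112, 19021/112, 23657/112]
→ [205, 170, 211]

(2,2) stack=L1,L2,L3; from [0,0,0]:
L1 α=4/7: [96/7, 132, 180/7]
L2 α=0: [96/7, 132, 180/7]
L3 α=5/8: [6623/56, 841/8, 7715/56]
rounded: [118, 105, 138]

at x=3,y=0 over L1,L2,L3:
+L1 (α=1/2) → [153/2, 122, 65]
+L2 (α=4/5) → [153/10, 1122/5, 921/5]
+L3 (α=1/2) → [1913/20, 2267/10, 753/5]
→ [96, 227, 151]

(0,0) stack=L1,L2,L3,L4,L5,L6; from [0,0,0]:
+L1 (α=1/2) → [29, 115/2, 91]
+L2 (α=4/5) → [869/5, 367/2, 131/5]
+L3 (α=0) → [869/5, 367/2, 131/5]
+L4 (α=4/7) → [4867/35, 2029/14, 3933/35]
+L5 (α=6/7) → [19147/245, 6313/98, 49083/245]
+L6 (α=1/2) → [19006/245, 26207/196, 53574/245]
→ [78, 134, 219]
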